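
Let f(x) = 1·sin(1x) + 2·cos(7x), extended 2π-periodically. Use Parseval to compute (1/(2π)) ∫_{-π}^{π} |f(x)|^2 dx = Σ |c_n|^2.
Σ |c_n|^2 = 5/2

Expand |f|^2 and use orthogonality of {sin(nx), cos(mx)} on [-π, π]:
  ∫_{-π}^{π} sin(nx)^2 dx = π, ∫ cos(mx)^2 dx = π, and cross terms integrate to 0.
So ∫_{-π}^{π} f(x)^2 dx = 1^2 · π + 2^2 · π = (1 + 4)π.
Divide by 2π: (1 + 4)/2 = 5/2.
By Parseval, this equals Σ |c_n|^2.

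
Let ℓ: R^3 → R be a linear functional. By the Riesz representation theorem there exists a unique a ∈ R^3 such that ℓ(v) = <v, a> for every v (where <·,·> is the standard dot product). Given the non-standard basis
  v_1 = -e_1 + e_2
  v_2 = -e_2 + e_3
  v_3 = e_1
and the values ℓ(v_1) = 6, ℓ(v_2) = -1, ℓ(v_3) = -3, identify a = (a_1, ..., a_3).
a = (-3, 3, 2)

Write a = (a_1, ..., a_3) in the standard basis. For each basis vector v_i, ℓ(v_i) = <v_i, a> is a linear equation in the a_j's. Collect the n equations into a matrix system V a = ℓ, where row i of V is v_i (expressed in the standard basis). Since V is invertible (lower-triangular with 1s on the diagonal, up to permutation), solve by back-substitution:
  V =
[[-1, 1, 0],
 [0, -1, 1],
 [1, 0, 0]]
  V a = (6, -1, -3)
Solving gives a = (-3, 3, 2).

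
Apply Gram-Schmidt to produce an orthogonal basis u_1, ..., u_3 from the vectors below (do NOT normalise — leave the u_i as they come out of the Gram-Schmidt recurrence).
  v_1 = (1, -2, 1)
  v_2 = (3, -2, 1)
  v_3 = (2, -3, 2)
Orthogonal basis:
  u_1 = (1, -2, 1)
  u_2 = (5/3, 2/3, -1/3)
  u_3 = (0, 1/5, 2/5)

Apply the Gram-Schmidt recurrence
  u_1 = v_1
  u_i = v_i − Σ_{j<i} ((v_i · u_j) / (u_j · u_j)) · u_j.

Step by step this gives:
  u_1 = (1, -2, 1)
  u_2 = (5/3, 2/3, -1/3)
  u_3 = (0, 1/5, 2/5)

Orthogonality check:
  u_2 · u_1 = 0 (should be 0)
  u_3 · u_1 = 0 (should be 0)
  u_3 · u_2 = 0 (should be 0)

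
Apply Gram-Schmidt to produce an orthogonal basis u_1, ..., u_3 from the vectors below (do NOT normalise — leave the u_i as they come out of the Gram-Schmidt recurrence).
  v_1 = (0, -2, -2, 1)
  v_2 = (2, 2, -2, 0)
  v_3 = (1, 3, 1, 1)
Orthogonal basis:
  u_1 = (0, -2, -2, 1)
  u_2 = (2, 2, -2, 0)
  u_3 = (0, 4/9, 4/9, 16/9)

Apply the Gram-Schmidt recurrence
  u_1 = v_1
  u_i = v_i − Σ_{j<i} ((v_i · u_j) / (u_j · u_j)) · u_j.

Step by step this gives:
  u_1 = (0, -2, -2, 1)
  u_2 = (2, 2, -2, 0)
  u_3 = (0, 4/9, 4/9, 16/9)

Orthogonality check:
  u_2 · u_1 = 0 (should be 0)
  u_3 · u_1 = 0 (should be 0)
  u_3 · u_2 = 0 (should be 0)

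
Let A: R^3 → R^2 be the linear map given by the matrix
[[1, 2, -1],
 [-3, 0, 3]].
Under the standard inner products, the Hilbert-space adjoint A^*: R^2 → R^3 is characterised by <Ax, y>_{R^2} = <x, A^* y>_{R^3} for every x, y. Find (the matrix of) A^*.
A^* = A^T =
[[1, -3],
 [2, 0],
 [-1, 3]]

For real matrices with standard dot products, the defining identity <Ax, y> = <x, A^* y> gives (Ax)^T y = x^T (A^*) y, i.e. x^T A^T y = x^T (A^*) y. Since this holds for all x, y, we must have A^* = A^T. Therefore
A^* =
[[1, -3],
 [2, 0],
 [-1, 3]].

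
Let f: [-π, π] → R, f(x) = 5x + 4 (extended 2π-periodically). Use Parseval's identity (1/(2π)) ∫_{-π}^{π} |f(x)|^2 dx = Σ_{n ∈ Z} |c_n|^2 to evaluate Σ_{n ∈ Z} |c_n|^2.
Σ |c_n|^2 = 25π^2/3 + 16

Expand and integrate term by term over [-π, π]:
  ∫ (5x)^2 dx = 25·(2π^3/3); ∫ 2·5·(4)·x dx = 0 (odd integrand); ∫ 4^2 dx = 16·2π.
So (1/(2π)) ∫_{-π}^{π} (5x + 4)^2 dx = 25π^2/3 + 16 = 25π^2/3 + 16.
Parseval ⇒ Σ |c_n|^2 = 25π^2/3 + 16.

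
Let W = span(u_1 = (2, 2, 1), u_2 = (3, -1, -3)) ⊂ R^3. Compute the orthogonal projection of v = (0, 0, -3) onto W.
proj_W(v) = (12/17, -108/85, -159/85)

Set up U = [u_1 | ... | u_2] ∈ R^(3×2). The projector onto W = col(U) is P = U (U^T U)^(-1) U^T.
Compute U^T U =
  [9, 1]
  [1, 19],
and U^T v = (-3, 9).
Solve U^T U · c = U^T v for the coefficients: c = (-33/85, 42/85). The projection is proj_W(v) = U c.
Check: (v - proj_W(v)) · u_1 = 0  (should be 0).
Check: (v - proj_W(v)) · u_2 = 0  (should be 0).
Result: proj_W(v) = (12/17, -108/85, -159/85).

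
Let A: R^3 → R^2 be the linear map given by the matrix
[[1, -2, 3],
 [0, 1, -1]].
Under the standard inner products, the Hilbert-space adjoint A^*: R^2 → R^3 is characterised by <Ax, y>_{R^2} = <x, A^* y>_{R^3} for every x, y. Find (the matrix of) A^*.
A^* = A^T =
[[1, 0],
 [-2, 1],
 [3, -1]]

For real matrices with standard dot products, the defining identity <Ax, y> = <x, A^* y> gives (Ax)^T y = x^T (A^*) y, i.e. x^T A^T y = x^T (A^*) y. Since this holds for all x, y, we must have A^* = A^T. Therefore
A^* =
[[1, 0],
 [-2, 1],
 [3, -1]].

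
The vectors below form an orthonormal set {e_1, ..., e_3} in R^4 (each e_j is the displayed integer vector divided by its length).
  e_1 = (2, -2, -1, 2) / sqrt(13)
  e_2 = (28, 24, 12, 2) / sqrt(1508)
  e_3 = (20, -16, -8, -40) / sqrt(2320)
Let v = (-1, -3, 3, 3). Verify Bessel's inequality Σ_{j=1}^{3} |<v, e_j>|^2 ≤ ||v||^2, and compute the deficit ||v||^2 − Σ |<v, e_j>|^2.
Σ |<v, e_j>|^2 = 59/5; ||v||^2 = 28; deficit = 81/5

Write each e_j = u_j / sqrt(<u_j, u_j>) where u_j is the displayed integer vector. Then <v, e_j> = <v, u_j> / sqrt(<u_j, u_j>), so |<v, e_j>|^2 = <v, u_j>^2 / <u_j, u_j>.
Coefficients: <v, e_1> = 7/sqrt(13), <v, e_2> = -58/sqrt(1508), <v, e_3> = -116/sqrt(2320).
Square and sum: Σ |<v, e_j>|^2 = 59/5.
Compute ||v||^2 = v·v = 28.
Deficit = 28 − 59/5 = 81/5 ≥ 0, confirming Bessel's inequality. (The deficit equals ||v − Σ <v,e_j> e_j||^2, the squared distance from v to span{e_j}.)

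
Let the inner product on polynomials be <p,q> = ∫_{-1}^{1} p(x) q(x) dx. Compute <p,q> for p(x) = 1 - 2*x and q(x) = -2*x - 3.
<p,q> = -10/3

Expand the product: p(x)·q(x) = 4*x^2 + 4*x - 3.
∫_{-1}^{1} of each monomial x^k gives [2/(k+1) if k even, 0 if k odd]. Integrating term-by-term (or equivalently evaluating the antiderivative F(x) = 4*x^3/3 + 2*x^2 - 3*x at the endpoints):
  F(1) − F(−1) = 1/3 − (11/3) = -10/3.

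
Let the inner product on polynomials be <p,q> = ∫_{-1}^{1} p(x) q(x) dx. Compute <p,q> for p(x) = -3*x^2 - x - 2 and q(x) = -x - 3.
<p,q> = 56/3

Expand the product: p(x)·q(x) = 3*x^3 + 10*x^2 + 5*x + 6.
∫_{-1}^{1} of each monomial x^k gives [2/(k+1) if k even, 0 if k odd]. Integrating term-by-term (or equivalently evaluating the antiderivative F(x) = 3*x^4/4 + 10*x^3/3 + 5*x^2/2 + 6*x at the endpoints):
  F(1) − F(−1) = 151/12 − (-73/12) = 56/3.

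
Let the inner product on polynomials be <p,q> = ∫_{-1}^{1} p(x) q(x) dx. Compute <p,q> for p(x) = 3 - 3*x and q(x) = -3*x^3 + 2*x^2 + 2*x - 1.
<p,q> = -12/5

Expand the product: p(x)·q(x) = 9*x^4 - 15*x^3 + 9*x - 3.
∫_{-1}^{1} of each monomial x^k gives [2/(k+1) if k even, 0 if k odd]. Integrating term-by-term (or equivalently evaluating the antiderivative F(x) = 9*x^5/5 - 15*x^4/4 + 9*x^2/2 - 3*x at the endpoints):
  F(1) − F(−1) = -9/20 − (39/20) = -12/5.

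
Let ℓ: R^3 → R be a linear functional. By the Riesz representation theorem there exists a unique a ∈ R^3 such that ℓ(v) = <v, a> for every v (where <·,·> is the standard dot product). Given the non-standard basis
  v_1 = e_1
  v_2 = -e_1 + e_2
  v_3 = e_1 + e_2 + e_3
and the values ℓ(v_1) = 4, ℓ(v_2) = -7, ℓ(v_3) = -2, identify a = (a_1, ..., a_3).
a = (4, -3, -3)

Write a = (a_1, ..., a_3) in the standard basis. For each basis vector v_i, ℓ(v_i) = <v_i, a> is a linear equation in the a_j's. Collect the n equations into a matrix system V a = ℓ, where row i of V is v_i (expressed in the standard basis). Since V is invertible (lower-triangular with 1s on the diagonal, up to permutation), solve by back-substitution:
  V =
[[1, 0, 0],
 [-1, 1, 0],
 [1, 1, 1]]
  V a = (4, -7, -2)
Solving gives a = (4, -3, -3).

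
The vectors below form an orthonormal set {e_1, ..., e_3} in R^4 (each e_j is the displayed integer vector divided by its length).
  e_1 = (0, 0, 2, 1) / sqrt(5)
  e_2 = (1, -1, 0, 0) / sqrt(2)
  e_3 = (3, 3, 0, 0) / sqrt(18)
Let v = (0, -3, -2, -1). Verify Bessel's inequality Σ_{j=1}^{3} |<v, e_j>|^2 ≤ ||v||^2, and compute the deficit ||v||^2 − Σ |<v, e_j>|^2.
Σ |<v, e_j>|^2 = 14; ||v||^2 = 14; deficit = 0

Write each e_j = u_j / sqrt(<u_j, u_j>) where u_j is the displayed integer vector. Then <v, e_j> = <v, u_j> / sqrt(<u_j, u_j>), so |<v, e_j>|^2 = <v, u_j>^2 / <u_j, u_j>.
Coefficients: <v, e_1> = -5/sqrt(5), <v, e_2> = 3/sqrt(2), <v, e_3> = -9/sqrt(18).
Square and sum: Σ |<v, e_j>|^2 = 14.
Compute ||v||^2 = v·v = 14.
Deficit = 14 − 14 = 0 ≥ 0, confirming Bessel's inequality. (The deficit equals ||v − Σ <v,e_j> e_j||^2, the squared distance from v to span{e_j}.)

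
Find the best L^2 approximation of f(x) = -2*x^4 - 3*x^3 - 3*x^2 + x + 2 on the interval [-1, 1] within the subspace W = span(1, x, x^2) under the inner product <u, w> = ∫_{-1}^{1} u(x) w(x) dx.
g(x) = -33*x^2/7 - 4*x/5 + 76/35

The best approximation g ∈ W is the orthogonal projection of f onto W. Writing g = a_0 + a_1 x + a_2 x^2, the coefficients solve the normal equations G · a = b where
  G_{ij} = <φ_i, φ_j> and b_i = <f, φ_i>, with φ_0 = 1, φ_1 = x, φ_2 = x^2.
G =
  [2, 0, 2/3]
  [0, 2/3, 0]
  [2/3, 0, 2/5],
b = (6/5, -8/15, -46/105).
Solving gives a_0 = 76/35, a_1 = -4/5, a_2 = -33/7, so
  g(x) = -33*x^2/7 - 4*x/5 + 76/35.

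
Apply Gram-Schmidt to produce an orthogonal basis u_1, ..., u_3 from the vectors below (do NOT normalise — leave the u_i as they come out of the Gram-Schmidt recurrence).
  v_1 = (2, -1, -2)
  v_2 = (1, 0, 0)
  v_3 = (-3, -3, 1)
Orthogonal basis:
  u_1 = (2, -1, -2)
  u_2 = (5/9, 2/9, 4/9)
  u_3 = (0, -14/5, 7/5)

Apply the Gram-Schmidt recurrence
  u_1 = v_1
  u_i = v_i − Σ_{j<i} ((v_i · u_j) / (u_j · u_j)) · u_j.

Step by step this gives:
  u_1 = (2, -1, -2)
  u_2 = (5/9, 2/9, 4/9)
  u_3 = (0, -14/5, 7/5)

Orthogonality check:
  u_2 · u_1 = 0 (should be 0)
  u_3 · u_1 = 0 (should be 0)
  u_3 · u_2 = 0 (should be 0)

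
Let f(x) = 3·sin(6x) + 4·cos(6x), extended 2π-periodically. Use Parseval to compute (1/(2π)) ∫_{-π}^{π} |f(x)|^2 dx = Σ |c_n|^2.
Σ |c_n|^2 = 25/2

Expand |f|^2 and use orthogonality of {sin(nx), cos(mx)} on [-π, π]:
  ∫_{-π}^{π} sin(nx)^2 dx = π, ∫ cos(mx)^2 dx = π, and cross terms integrate to 0.
So ∫_{-π}^{π} f(x)^2 dx = 3^2 · π + 4^2 · π = (9 + 16)π.
Divide by 2π: (9 + 16)/2 = 25/2.
By Parseval, this equals Σ |c_n|^2.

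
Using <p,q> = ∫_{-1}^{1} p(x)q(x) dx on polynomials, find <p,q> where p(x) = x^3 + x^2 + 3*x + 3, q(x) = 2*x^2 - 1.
<p,q> = -28/15

Expand the product: p(x)·q(x) = 2*x^5 + 2*x^4 + 5*x^3 + 5*x^2 - 3*x - 3.
∫_{-1}^{1} of each monomial x^k gives [2/(k+1) if k even, 0 if k odd]. Integrating term-by-term (or equivalently evaluating the antiderivative F(x) = x^6/3 + 2*x^5/5 + 5*x^4/4 + 5*x^3/3 - 3*x^2/2 - 3*x at the endpoints):
  F(1) − F(−1) = -17/20 − (61/60) = -28/15.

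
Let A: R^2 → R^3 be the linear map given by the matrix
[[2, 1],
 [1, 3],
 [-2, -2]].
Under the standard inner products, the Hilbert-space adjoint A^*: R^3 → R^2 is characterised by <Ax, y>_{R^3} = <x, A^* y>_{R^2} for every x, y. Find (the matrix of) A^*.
A^* = A^T =
[[2, 1, -2],
 [1, 3, -2]]

For real matrices with standard dot products, the defining identity <Ax, y> = <x, A^* y> gives (Ax)^T y = x^T (A^*) y, i.e. x^T A^T y = x^T (A^*) y. Since this holds for all x, y, we must have A^* = A^T. Therefore
A^* =
[[2, 1, -2],
 [1, 3, -2]].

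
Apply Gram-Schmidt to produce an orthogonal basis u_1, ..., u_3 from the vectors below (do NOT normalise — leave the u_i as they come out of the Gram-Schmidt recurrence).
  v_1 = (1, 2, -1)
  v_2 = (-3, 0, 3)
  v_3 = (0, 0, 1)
Orthogonal basis:
  u_1 = (1, 2, -1)
  u_2 = (-2, 2, 2)
  u_3 = (1/2, 0, 1/2)

Apply the Gram-Schmidt recurrence
  u_1 = v_1
  u_i = v_i − Σ_{j<i} ((v_i · u_j) / (u_j · u_j)) · u_j.

Step by step this gives:
  u_1 = (1, 2, -1)
  u_2 = (-2, 2, 2)
  u_3 = (1/2, 0, 1/2)

Orthogonality check:
  u_2 · u_1 = 0 (should be 0)
  u_3 · u_1 = 0 (should be 0)
  u_3 · u_2 = 0 (should be 0)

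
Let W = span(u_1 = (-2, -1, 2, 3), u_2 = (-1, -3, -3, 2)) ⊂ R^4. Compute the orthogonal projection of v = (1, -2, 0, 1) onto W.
proj_W(v) = (-179/389, -367/389, -265/389, 324/389)

Set up U = [u_1 | ... | u_2] ∈ R^(4×2). The projector onto W = col(U) is P = U (U^T U)^(-1) U^T.
Compute U^T U =
  [18, 5]
  [5, 23],
and U^T v = (3, 7).
Solve U^T U · c = U^T v for the coefficients: c = (34/389, 111/389). The projection is proj_W(v) = U c.
Check: (v - proj_W(v)) · u_1 = 0  (should be 0).
Check: (v - proj_W(v)) · u_2 = 0  (should be 0).
Result: proj_W(v) = (-179/389, -367/389, -265/389, 324/389).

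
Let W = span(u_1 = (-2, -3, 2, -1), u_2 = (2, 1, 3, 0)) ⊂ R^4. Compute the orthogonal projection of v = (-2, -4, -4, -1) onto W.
proj_W(v) = (-914/251, -669/251, -841/251, -106/251)

Set up U = [u_1 | ... | u_2] ∈ R^(4×2). The projector onto W = col(U) is P = U (U^T U)^(-1) U^T.
Compute U^T U =
  [18, -1]
  [-1, 14],
and U^T v = (9, -20).
Solve U^T U · c = U^T v for the coefficients: c = (106/251, -351/251). The projection is proj_W(v) = U c.
Check: (v - proj_W(v)) · u_1 = 0  (should be 0).
Check: (v - proj_W(v)) · u_2 = 0  (should be 0).
Result: proj_W(v) = (-914/251, -669/251, -841/251, -106/251).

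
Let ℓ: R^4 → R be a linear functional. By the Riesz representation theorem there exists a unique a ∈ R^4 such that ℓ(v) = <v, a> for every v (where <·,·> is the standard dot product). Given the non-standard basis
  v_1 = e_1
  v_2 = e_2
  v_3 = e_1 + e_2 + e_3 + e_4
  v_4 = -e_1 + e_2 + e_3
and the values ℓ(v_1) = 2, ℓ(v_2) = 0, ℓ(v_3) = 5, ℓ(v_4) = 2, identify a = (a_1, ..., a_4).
a = (2, 0, 4, -1)

Write a = (a_1, ..., a_4) in the standard basis. For each basis vector v_i, ℓ(v_i) = <v_i, a> is a linear equation in the a_j's. Collect the n equations into a matrix system V a = ℓ, where row i of V is v_i (expressed in the standard basis). Since V is invertible (lower-triangular with 1s on the diagonal, up to permutation), solve by back-substitution:
  V =
[[1, 0, 0, 0],
 [0, 1, 0, 0],
 [1, 1, 1, 1],
 [-1, 1, 1, 0]]
  V a = (2, 0, 5, 2)
Solving gives a = (2, 0, 4, -1).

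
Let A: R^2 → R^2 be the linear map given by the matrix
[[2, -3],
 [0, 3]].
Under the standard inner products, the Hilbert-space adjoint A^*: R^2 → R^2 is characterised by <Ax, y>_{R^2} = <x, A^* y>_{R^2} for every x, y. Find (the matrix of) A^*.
A^* = A^T =
[[2, 0],
 [-3, 3]]

For real matrices with standard dot products, the defining identity <Ax, y> = <x, A^* y> gives (Ax)^T y = x^T (A^*) y, i.e. x^T A^T y = x^T (A^*) y. Since this holds for all x, y, we must have A^* = A^T. Therefore
A^* =
[[2, 0],
 [-3, 3]].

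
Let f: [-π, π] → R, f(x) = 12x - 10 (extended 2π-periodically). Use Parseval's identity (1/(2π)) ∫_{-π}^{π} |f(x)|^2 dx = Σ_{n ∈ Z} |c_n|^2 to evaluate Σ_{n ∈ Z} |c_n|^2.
Σ |c_n|^2 = 48π^2 + 100

Expand and integrate term by term over [-π, π]:
  ∫ (12x)^2 dx = 144·(2π^3/3); ∫ 2·12·(-10)·x dx = 0 (odd integrand); ∫ (-10)^2 dx = 100·2π.
So (1/(2π)) ∫_{-π}^{π} (12x - 10)^2 dx = 144π^2/3 + 100 = 48π^2 + 100.
Parseval ⇒ Σ |c_n|^2 = 48π^2 + 100.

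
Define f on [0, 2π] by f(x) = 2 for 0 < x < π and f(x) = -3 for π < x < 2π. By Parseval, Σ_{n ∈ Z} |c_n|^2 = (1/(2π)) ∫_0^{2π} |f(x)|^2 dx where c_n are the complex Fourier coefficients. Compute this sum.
Σ |c_n|^2 = 13/2

Parseval equates the L^2 energy of f (normalised by 1/(2π)) with the ℓ^2 sum of its Fourier coefficients: (1/(2π)) ∫_0^{2π} |f|^2 = Σ |c_n|^2.
Compute the left side: (1/(2π)) [∫_0^π 2^2 dx + ∫_π^{2π} (-3)^2 dx] = (1/(2π)) · (4π + 9π) = (4 + 9)/2 = 13/2.
So Σ_{n ∈ Z} |c_n|^2 = 13/2.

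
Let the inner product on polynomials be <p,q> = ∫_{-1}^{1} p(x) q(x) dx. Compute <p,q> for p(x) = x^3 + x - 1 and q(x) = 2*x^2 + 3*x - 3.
<p,q> = 118/15

Expand the product: p(x)·q(x) = 2*x^5 + 3*x^4 - x^3 + x^2 - 6*x + 3.
∫_{-1}^{1} of each monomial x^k gives [2/(k+1) if k even, 0 if k odd]. Integrating term-by-term (or equivalently evaluating the antiderivative F(x) = x^6/3 + 3*x^5/5 - x^4/4 + x^3/3 - 3*x^2 + 3*x at the endpoints):
  F(1) − F(−1) = 61/60 − (-137/20) = 118/15.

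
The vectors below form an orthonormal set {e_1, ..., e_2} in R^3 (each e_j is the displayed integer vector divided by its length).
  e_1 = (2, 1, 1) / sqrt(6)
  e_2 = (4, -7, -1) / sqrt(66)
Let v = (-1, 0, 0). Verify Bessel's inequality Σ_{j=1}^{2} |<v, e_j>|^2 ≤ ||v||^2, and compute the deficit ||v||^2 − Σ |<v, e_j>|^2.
Σ |<v, e_j>|^2 = 10/11; ||v||^2 = 1; deficit = 1/11

Write each e_j = u_j / sqrt(<u_j, u_j>) where u_j is the displayed integer vector. Then <v, e_j> = <v, u_j> / sqrt(<u_j, u_j>), so |<v, e_j>|^2 = <v, u_j>^2 / <u_j, u_j>.
Coefficients: <v, e_1> = -2/sqrt(6), <v, e_2> = -4/sqrt(66).
Square and sum: Σ |<v, e_j>|^2 = 10/11.
Compute ||v||^2 = v·v = 1.
Deficit = 1 − 10/11 = 1/11 ≥ 0, confirming Bessel's inequality. (The deficit equals ||v − Σ <v,e_j> e_j||^2, the squared distance from v to span{e_j}.)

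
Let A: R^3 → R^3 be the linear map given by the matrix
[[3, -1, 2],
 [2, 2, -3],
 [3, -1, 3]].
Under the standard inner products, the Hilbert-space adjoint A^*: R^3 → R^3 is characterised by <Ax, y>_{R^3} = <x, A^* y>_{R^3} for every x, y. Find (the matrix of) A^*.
A^* = A^T =
[[3, 2, 3],
 [-1, 2, -1],
 [2, -3, 3]]

For real matrices with standard dot products, the defining identity <Ax, y> = <x, A^* y> gives (Ax)^T y = x^T (A^*) y, i.e. x^T A^T y = x^T (A^*) y. Since this holds for all x, y, we must have A^* = A^T. Therefore
A^* =
[[3, 2, 3],
 [-1, 2, -1],
 [2, -3, 3]].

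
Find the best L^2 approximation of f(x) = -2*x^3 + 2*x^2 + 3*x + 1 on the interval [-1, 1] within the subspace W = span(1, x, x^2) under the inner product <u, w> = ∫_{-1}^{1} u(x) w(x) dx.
g(x) = 2*x^2 + 9*x/5 + 1

The best approximation g ∈ W is the orthogonal projection of f onto W. Writing g = a_0 + a_1 x + a_2 x^2, the coefficients solve the normal equations G · a = b where
  G_{ij} = <φ_i, φ_j> and b_i = <f, φ_i>, with φ_0 = 1, φ_1 = x, φ_2 = x^2.
G =
  [2, 0, 2/3]
  [0, 2/3, 0]
  [2/3, 0, 2/5],
b = (10/3, 6/5, 22/15).
Solving gives a_0 = 1, a_1 = 9/5, a_2 = 2, so
  g(x) = 2*x^2 + 9*x/5 + 1.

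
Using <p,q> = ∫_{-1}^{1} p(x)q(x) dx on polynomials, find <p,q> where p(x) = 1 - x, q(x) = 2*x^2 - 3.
<p,q> = -14/3

Expand the product: p(x)·q(x) = -2*x^3 + 2*x^2 + 3*x - 3.
∫_{-1}^{1} of each monomial x^k gives [2/(k+1) if k even, 0 if k odd]. Integrating term-by-term (or equivalently evaluating the antiderivative F(x) = -x^4/2 + 2*x^3/3 + 3*x^2/2 - 3*x at the endpoints):
  F(1) − F(−1) = -4/3 − (10/3) = -14/3.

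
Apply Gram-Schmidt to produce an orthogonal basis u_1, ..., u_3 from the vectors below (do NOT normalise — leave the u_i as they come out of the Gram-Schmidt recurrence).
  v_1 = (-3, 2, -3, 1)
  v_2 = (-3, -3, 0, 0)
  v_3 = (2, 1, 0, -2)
Orthogonal basis:
  u_1 = (-3, 2, -3, 1)
  u_2 = (-60/23, -75/23, 9/23, -3/23)
  u_3 = (0, 0, -3/5, -9/5)

Apply the Gram-Schmidt recurrence
  u_1 = v_1
  u_i = v_i − Σ_{j<i} ((v_i · u_j) / (u_j · u_j)) · u_j.

Step by step this gives:
  u_1 = (-3, 2, -3, 1)
  u_2 = (-60/23, -75/23, 9/23, -3/23)
  u_3 = (0, 0, -3/5, -9/5)

Orthogonality check:
  u_2 · u_1 = 0 (should be 0)
  u_3 · u_1 = 0 (should be 0)
  u_3 · u_2 = 0 (should be 0)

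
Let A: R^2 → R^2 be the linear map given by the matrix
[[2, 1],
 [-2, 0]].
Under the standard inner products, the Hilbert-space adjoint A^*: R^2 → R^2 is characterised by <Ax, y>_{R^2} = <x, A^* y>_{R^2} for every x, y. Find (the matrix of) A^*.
A^* = A^T =
[[2, -2],
 [1, 0]]

For real matrices with standard dot products, the defining identity <Ax, y> = <x, A^* y> gives (Ax)^T y = x^T (A^*) y, i.e. x^T A^T y = x^T (A^*) y. Since this holds for all x, y, we must have A^* = A^T. Therefore
A^* =
[[2, -2],
 [1, 0]].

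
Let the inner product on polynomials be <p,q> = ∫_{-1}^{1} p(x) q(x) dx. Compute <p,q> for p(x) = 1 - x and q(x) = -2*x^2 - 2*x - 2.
<p,q> = -4

Expand the product: p(x)·q(x) = 2*x^3 - 2.
∫_{-1}^{1} of each monomial x^k gives [2/(k+1) if k even, 0 if k odd]. Integrating term-by-term (or equivalently evaluating the antiderivative F(x) = x^4/2 - 2*x at the endpoints):
  F(1) − F(−1) = -3/2 − (5/2) = -4.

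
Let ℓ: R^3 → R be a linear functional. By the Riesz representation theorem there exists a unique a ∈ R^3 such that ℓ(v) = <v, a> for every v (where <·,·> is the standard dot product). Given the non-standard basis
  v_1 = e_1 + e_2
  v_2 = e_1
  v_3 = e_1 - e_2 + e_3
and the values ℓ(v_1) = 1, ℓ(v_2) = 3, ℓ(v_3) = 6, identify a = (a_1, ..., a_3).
a = (3, -2, 1)

Write a = (a_1, ..., a_3) in the standard basis. For each basis vector v_i, ℓ(v_i) = <v_i, a> is a linear equation in the a_j's. Collect the n equations into a matrix system V a = ℓ, where row i of V is v_i (expressed in the standard basis). Since V is invertible (lower-triangular with 1s on the diagonal, up to permutation), solve by back-substitution:
  V =
[[1, 1, 0],
 [1, 0, 0],
 [1, -1, 1]]
  V a = (1, 3, 6)
Solving gives a = (3, -2, 1).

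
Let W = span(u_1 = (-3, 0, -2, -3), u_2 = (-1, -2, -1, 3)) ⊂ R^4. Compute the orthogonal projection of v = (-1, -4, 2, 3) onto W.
proj_W(v) = (-27/157, -312/157, -70/157, 597/157)

Set up U = [u_1 | ... | u_2] ∈ R^(4×2). The projector onto W = col(U) is P = U (U^T U)^(-1) U^T.
Compute U^T U =
  [22, -4]
  [-4, 15],
and U^T v = (-10, 16).
Solve U^T U · c = U^T v for the coefficients: c = (-43/157, 156/157). The projection is proj_W(v) = U c.
Check: (v - proj_W(v)) · u_1 = 0  (should be 0).
Check: (v - proj_W(v)) · u_2 = 0  (should be 0).
Result: proj_W(v) = (-27/157, -312/157, -70/157, 597/157).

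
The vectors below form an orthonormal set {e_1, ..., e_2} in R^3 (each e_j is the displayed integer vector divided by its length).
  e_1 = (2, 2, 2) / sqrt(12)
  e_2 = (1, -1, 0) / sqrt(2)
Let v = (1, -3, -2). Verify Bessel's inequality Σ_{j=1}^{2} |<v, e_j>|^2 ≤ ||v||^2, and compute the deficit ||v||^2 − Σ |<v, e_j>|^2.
Σ |<v, e_j>|^2 = 40/3; ||v||^2 = 14; deficit = 2/3

Write each e_j = u_j / sqrt(<u_j, u_j>) where u_j is the displayed integer vector. Then <v, e_j> = <v, u_j> / sqrt(<u_j, u_j>), so |<v, e_j>|^2 = <v, u_j>^2 / <u_j, u_j>.
Coefficients: <v, e_1> = -8/sqrt(12), <v, e_2> = 4/sqrt(2).
Square and sum: Σ |<v, e_j>|^2 = 40/3.
Compute ||v||^2 = v·v = 14.
Deficit = 14 − 40/3 = 2/3 ≥ 0, confirming Bessel's inequality. (The deficit equals ||v − Σ <v,e_j> e_j||^2, the squared distance from v to span{e_j}.)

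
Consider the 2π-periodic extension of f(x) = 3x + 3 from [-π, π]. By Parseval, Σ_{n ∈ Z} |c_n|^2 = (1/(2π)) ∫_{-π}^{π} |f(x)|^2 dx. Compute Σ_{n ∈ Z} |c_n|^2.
Σ |c_n|^2 = 3π^2 + 9

Expand and integrate term by term over [-π, π]:
  ∫ (3x)^2 dx = 9·(2π^3/3); ∫ 2·3·(3)·x dx = 0 (odd integrand); ∫ 3^2 dx = 9·2π.
So (1/(2π)) ∫_{-π}^{π} (3x + 3)^2 dx = 9π^2/3 + 9 = 3π^2 + 9.
Parseval ⇒ Σ |c_n|^2 = 3π^2 + 9.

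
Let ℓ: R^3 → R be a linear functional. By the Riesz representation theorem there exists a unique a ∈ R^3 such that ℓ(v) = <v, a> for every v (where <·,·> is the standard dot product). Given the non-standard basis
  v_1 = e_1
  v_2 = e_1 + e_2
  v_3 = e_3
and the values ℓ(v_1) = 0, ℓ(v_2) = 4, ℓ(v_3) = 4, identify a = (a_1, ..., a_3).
a = (0, 4, 4)

Write a = (a_1, ..., a_3) in the standard basis. For each basis vector v_i, ℓ(v_i) = <v_i, a> is a linear equation in the a_j's. Collect the n equations into a matrix system V a = ℓ, where row i of V is v_i (expressed in the standard basis). Since V is invertible (lower-triangular with 1s on the diagonal, up to permutation), solve by back-substitution:
  V =
[[1, 0, 0],
 [1, 1, 0],
 [0, 0, 1]]
  V a = (0, 4, 4)
Solving gives a = (0, 4, 4).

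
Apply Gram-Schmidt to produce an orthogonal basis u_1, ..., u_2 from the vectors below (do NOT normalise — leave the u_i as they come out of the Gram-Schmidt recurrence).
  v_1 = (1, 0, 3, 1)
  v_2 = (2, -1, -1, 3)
Orthogonal basis:
  u_1 = (1, 0, 3, 1)
  u_2 = (20/11, -1, -17/11, 31/11)

Apply the Gram-Schmidt recurrence
  u_1 = v_1
  u_i = v_i − Σ_{j<i} ((v_i · u_j) / (u_j · u_j)) · u_j.

Step by step this gives:
  u_1 = (1, 0, 3, 1)
  u_2 = (20/11, -1, -17/11, 31/11)

Orthogonality check:
  u_2 · u_1 = 0 (should be 0)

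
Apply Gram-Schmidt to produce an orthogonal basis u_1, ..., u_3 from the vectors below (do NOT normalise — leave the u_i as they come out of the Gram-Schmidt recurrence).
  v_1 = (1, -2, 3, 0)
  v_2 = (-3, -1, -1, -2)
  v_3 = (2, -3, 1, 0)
Orthogonal basis:
  u_1 = (1, -2, 3, 0)
  u_2 = (-19/7, -11/7, -1/7, -2)
  u_3 = (203/194, -148/97, -265/194, -12/97)

Apply the Gram-Schmidt recurrence
  u_1 = v_1
  u_i = v_i − Σ_{j<i} ((v_i · u_j) / (u_j · u_j)) · u_j.

Step by step this gives:
  u_1 = (1, -2, 3, 0)
  u_2 = (-19/7, -11/7, -1/7, -2)
  u_3 = (203/194, -148/97, -265/194, -12/97)

Orthogonality check:
  u_2 · u_1 = 0 (should be 0)
  u_3 · u_1 = 0 (should be 0)
  u_3 · u_2 = 0 (should be 0)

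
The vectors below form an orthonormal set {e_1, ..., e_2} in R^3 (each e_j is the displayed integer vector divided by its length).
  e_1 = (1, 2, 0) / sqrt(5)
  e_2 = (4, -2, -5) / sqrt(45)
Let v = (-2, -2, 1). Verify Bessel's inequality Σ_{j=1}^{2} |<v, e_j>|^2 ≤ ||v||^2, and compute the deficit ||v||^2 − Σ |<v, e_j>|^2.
Σ |<v, e_j>|^2 = 9; ||v||^2 = 9; deficit = 0

Write each e_j = u_j / sqrt(<u_j, u_j>) where u_j is the displayed integer vector. Then <v, e_j> = <v, u_j> / sqrt(<u_j, u_j>), so |<v, e_j>|^2 = <v, u_j>^2 / <u_j, u_j>.
Coefficients: <v, e_1> = -6/sqrt(5), <v, e_2> = -9/sqrt(45).
Square and sum: Σ |<v, e_j>|^2 = 9.
Compute ||v||^2 = v·v = 9.
Deficit = 9 − 9 = 0 ≥ 0, confirming Bessel's inequality. (The deficit equals ||v − Σ <v,e_j> e_j||^2, the squared distance from v to span{e_j}.)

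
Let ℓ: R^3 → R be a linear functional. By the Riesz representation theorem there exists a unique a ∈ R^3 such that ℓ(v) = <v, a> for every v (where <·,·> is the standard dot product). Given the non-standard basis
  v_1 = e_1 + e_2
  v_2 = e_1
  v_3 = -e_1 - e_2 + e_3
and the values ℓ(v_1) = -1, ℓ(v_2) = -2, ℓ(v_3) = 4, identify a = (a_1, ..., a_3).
a = (-2, 1, 3)

Write a = (a_1, ..., a_3) in the standard basis. For each basis vector v_i, ℓ(v_i) = <v_i, a> is a linear equation in the a_j's. Collect the n equations into a matrix system V a = ℓ, where row i of V is v_i (expressed in the standard basis). Since V is invertible (lower-triangular with 1s on the diagonal, up to permutation), solve by back-substitution:
  V =
[[1, 1, 0],
 [1, 0, 0],
 [-1, -1, 1]]
  V a = (-1, -2, 4)
Solving gives a = (-2, 1, 3).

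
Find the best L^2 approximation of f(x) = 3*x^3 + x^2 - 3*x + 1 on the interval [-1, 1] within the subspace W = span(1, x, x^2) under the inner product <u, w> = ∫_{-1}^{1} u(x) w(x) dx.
g(x) = x^2 - 6*x/5 + 1

The best approximation g ∈ W is the orthogonal projection of f onto W. Writing g = a_0 + a_1 x + a_2 x^2, the coefficients solve the normal equations G · a = b where
  G_{ij} = <φ_i, φ_j> and b_i = <f, φ_i>, with φ_0 = 1, φ_1 = x, φ_2 = x^2.
G =
  [2, 0, 2/3]
  [0, 2/3, 0]
  [2/3, 0, 2/5],
b = (8/3, -4/5, 16/15).
Solving gives a_0 = 1, a_1 = -6/5, a_2 = 1, so
  g(x) = x^2 - 6*x/5 + 1.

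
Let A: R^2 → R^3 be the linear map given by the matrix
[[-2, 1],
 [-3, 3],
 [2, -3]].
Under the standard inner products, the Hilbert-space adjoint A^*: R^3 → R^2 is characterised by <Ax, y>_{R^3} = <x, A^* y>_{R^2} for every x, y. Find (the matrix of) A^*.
A^* = A^T =
[[-2, -3, 2],
 [1, 3, -3]]

For real matrices with standard dot products, the defining identity <Ax, y> = <x, A^* y> gives (Ax)^T y = x^T (A^*) y, i.e. x^T A^T y = x^T (A^*) y. Since this holds for all x, y, we must have A^* = A^T. Therefore
A^* =
[[-2, -3, 2],
 [1, 3, -3]].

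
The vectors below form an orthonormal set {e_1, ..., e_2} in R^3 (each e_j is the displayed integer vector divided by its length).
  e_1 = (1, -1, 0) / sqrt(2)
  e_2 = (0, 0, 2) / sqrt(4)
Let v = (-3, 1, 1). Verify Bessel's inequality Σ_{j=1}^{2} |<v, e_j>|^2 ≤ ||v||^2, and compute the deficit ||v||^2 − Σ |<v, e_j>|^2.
Σ |<v, e_j>|^2 = 9; ||v||^2 = 11; deficit = 2

Write each e_j = u_j / sqrt(<u_j, u_j>) where u_j is the displayed integer vector. Then <v, e_j> = <v, u_j> / sqrt(<u_j, u_j>), so |<v, e_j>|^2 = <v, u_j>^2 / <u_j, u_j>.
Coefficients: <v, e_1> = -4/sqrt(2), <v, e_2> = 2/sqrt(4).
Square and sum: Σ |<v, e_j>|^2 = 9.
Compute ||v||^2 = v·v = 11.
Deficit = 11 − 9 = 2 ≥ 0, confirming Bessel's inequality. (The deficit equals ||v − Σ <v,e_j> e_j||^2, the squared distance from v to span{e_j}.)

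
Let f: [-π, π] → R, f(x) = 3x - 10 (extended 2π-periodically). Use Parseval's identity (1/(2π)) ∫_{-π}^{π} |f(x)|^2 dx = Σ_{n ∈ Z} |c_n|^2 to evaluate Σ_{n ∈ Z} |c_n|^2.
Σ |c_n|^2 = 3π^2 + 100

Expand and integrate term by term over [-π, π]:
  ∫ (3x)^2 dx = 9·(2π^3/3); ∫ 2·3·(-10)·x dx = 0 (odd integrand); ∫ (-10)^2 dx = 100·2π.
So (1/(2π)) ∫_{-π}^{π} (3x - 10)^2 dx = 9π^2/3 + 100 = 3π^2 + 100.
Parseval ⇒ Σ |c_n|^2 = 3π^2 + 100.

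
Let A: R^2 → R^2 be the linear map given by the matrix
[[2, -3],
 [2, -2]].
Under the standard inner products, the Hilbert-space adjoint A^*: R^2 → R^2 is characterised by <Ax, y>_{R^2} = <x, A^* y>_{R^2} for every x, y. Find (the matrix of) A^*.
A^* = A^T =
[[2, 2],
 [-3, -2]]

For real matrices with standard dot products, the defining identity <Ax, y> = <x, A^* y> gives (Ax)^T y = x^T (A^*) y, i.e. x^T A^T y = x^T (A^*) y. Since this holds for all x, y, we must have A^* = A^T. Therefore
A^* =
[[2, 2],
 [-3, -2]].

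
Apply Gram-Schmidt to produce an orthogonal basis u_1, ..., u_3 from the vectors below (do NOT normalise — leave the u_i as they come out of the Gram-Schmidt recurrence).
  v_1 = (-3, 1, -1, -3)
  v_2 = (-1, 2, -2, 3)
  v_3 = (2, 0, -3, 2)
Orthogonal basis:
  u_1 = (-3, 1, -1, -3)
  u_2 = (-13/10, 21/10, -21/10, 27/10)
  u_3 = (117/89, -111/178, -423/178, -65/89)

Apply the Gram-Schmidt recurrence
  u_1 = v_1
  u_i = v_i − Σ_{j<i} ((v_i · u_j) / (u_j · u_j)) · u_j.

Step by step this gives:
  u_1 = (-3, 1, -1, -3)
  u_2 = (-13/10, 21/10, -21/10, 27/10)
  u_3 = (117/89, -111/178, -423/178, -65/89)

Orthogonality check:
  u_2 · u_1 = 0 (should be 0)
  u_3 · u_1 = 0 (should be 0)
  u_3 · u_2 = 0 (should be 0)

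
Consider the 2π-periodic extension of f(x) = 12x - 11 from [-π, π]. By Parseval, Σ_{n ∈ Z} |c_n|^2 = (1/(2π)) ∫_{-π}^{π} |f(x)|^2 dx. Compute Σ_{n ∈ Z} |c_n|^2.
Σ |c_n|^2 = 48π^2 + 121

Expand and integrate term by term over [-π, π]:
  ∫ (12x)^2 dx = 144·(2π^3/3); ∫ 2·12·(-11)·x dx = 0 (odd integrand); ∫ (-11)^2 dx = 121·2π.
So (1/(2π)) ∫_{-π}^{π} (12x - 11)^2 dx = 144π^2/3 + 121 = 48π^2 + 121.
Parseval ⇒ Σ |c_n|^2 = 48π^2 + 121.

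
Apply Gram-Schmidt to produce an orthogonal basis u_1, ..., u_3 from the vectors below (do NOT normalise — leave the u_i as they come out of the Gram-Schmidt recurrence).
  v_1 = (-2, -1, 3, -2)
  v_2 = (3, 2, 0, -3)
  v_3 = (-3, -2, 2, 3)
Orthogonal basis:
  u_1 = (-2, -1, 3, -2)
  u_2 = (25/9, 17/9, 1/3, -29/9)
  u_3 = (57/98, 27/98, 97/98, 75/98)

Apply the Gram-Schmidt recurrence
  u_1 = v_1
  u_i = v_i − Σ_{j<i} ((v_i · u_j) / (u_j · u_j)) · u_j.

Step by step this gives:
  u_1 = (-2, -1, 3, -2)
  u_2 = (25/9, 17/9, 1/3, -29/9)
  u_3 = (57/98, 27/98, 97/98, 75/98)

Orthogonality check:
  u_2 · u_1 = 0 (should be 0)
  u_3 · u_1 = 0 (should be 0)
  u_3 · u_2 = 0 (should be 0)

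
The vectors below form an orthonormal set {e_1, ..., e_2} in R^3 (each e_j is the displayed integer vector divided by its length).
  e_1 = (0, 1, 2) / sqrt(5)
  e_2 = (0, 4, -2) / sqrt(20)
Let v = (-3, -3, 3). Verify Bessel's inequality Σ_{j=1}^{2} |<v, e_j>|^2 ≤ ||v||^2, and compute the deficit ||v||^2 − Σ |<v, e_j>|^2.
Σ |<v, e_j>|^2 = 18; ||v||^2 = 27; deficit = 9

Write each e_j = u_j / sqrt(<u_j, u_j>) where u_j is the displayed integer vector. Then <v, e_j> = <v, u_j> / sqrt(<u_j, u_j>), so |<v, e_j>|^2 = <v, u_j>^2 / <u_j, u_j>.
Coefficients: <v, e_1> = 3/sqrt(5), <v, e_2> = -18/sqrt(20).
Square and sum: Σ |<v, e_j>|^2 = 18.
Compute ||v||^2 = v·v = 27.
Deficit = 27 − 18 = 9 ≥ 0, confirming Bessel's inequality. (The deficit equals ||v − Σ <v,e_j> e_j||^2, the squared distance from v to span{e_j}.)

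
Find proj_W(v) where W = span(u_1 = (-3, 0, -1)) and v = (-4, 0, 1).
proj_W(v) = (-33/10, 0, -11/10)

Set up U = [u_1 | ... | u_1] ∈ R^(3×1). The projector onto W = col(U) is P = U (U^T U)^(-1) U^T.
Compute U^T U =
  [10],
and U^T v = (11).
Solve U^T U · c = U^T v for the coefficients: c = (11/10). The projection is proj_W(v) = U c.
Check: (v - proj_W(v)) · u_1 = 0  (should be 0).
Result: proj_W(v) = (-33/10, 0, -11/10).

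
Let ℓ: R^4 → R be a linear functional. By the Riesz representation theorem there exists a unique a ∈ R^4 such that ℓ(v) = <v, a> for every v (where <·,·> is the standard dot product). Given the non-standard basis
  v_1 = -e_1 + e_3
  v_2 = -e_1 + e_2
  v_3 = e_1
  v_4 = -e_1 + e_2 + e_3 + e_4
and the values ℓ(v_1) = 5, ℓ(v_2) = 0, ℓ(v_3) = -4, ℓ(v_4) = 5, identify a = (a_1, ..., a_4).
a = (-4, -4, 1, 4)

Write a = (a_1, ..., a_4) in the standard basis. For each basis vector v_i, ℓ(v_i) = <v_i, a> is a linear equation in the a_j's. Collect the n equations into a matrix system V a = ℓ, where row i of V is v_i (expressed in the standard basis). Since V is invertible (lower-triangular with 1s on the diagonal, up to permutation), solve by back-substitution:
  V =
[[-1, 0, 1, 0],
 [-1, 1, 0, 0],
 [1, 0, 0, 0],
 [-1, 1, 1, 1]]
  V a = (5, 0, -4, 5)
Solving gives a = (-4, -4, 1, 4).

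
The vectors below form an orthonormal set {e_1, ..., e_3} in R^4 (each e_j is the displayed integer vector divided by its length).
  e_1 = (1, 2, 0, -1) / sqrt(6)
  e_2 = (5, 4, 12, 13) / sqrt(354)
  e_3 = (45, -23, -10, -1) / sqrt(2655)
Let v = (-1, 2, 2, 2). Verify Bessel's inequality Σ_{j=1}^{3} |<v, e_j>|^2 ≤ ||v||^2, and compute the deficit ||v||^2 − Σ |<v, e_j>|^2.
Σ |<v, e_j>|^2 = 581/45; ||v||^2 = 13; deficit = 4/45

Write each e_j = u_j / sqrt(<u_j, u_j>) where u_j is the displayed integer vector. Then <v, e_j> = <v, u_j> / sqrt(<u_j, u_j>), so |<v, e_j>|^2 = <v, u_j>^2 / <u_j, u_j>.
Coefficients: <v, e_1> = 1/sqrt(6), <v, e_2> = 53/sqrt(354), <v, e_3> = -113/sqrt(2655).
Square and sum: Σ |<v, e_j>|^2 = 581/45.
Compute ||v||^2 = v·v = 13.
Deficit = 13 − 581/45 = 4/45 ≥ 0, confirming Bessel's inequality. (The deficit equals ||v − Σ <v,e_j> e_j||^2, the squared distance from v to span{e_j}.)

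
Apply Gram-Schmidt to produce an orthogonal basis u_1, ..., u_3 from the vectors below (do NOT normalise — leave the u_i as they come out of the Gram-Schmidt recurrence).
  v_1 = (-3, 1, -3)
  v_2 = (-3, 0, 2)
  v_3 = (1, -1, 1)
Orthogonal basis:
  u_1 = (-3, 1, -3)
  u_2 = (-48/19, -3/19, 47/19)
  u_3 = (-10/119, -75/119, -15/119)

Apply the Gram-Schmidt recurrence
  u_1 = v_1
  u_i = v_i − Σ_{j<i} ((v_i · u_j) / (u_j · u_j)) · u_j.

Step by step this gives:
  u_1 = (-3, 1, -3)
  u_2 = (-48/19, -3/19, 47/19)
  u_3 = (-10/119, -75/119, -15/119)

Orthogonality check:
  u_2 · u_1 = 0 (should be 0)
  u_3 · u_1 = 0 (should be 0)
  u_3 · u_2 = 0 (should be 0)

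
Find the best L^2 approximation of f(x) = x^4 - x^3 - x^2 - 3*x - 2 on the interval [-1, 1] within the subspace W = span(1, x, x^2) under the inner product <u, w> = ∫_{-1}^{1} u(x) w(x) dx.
g(x) = -x^2/7 - 18*x/5 - 73/35

The best approximation g ∈ W is the orthogonal projection of f onto W. Writing g = a_0 + a_1 x + a_2 x^2, the coefficients solve the normal equations G · a = b where
  G_{ij} = <φ_i, φ_j> and b_i = <f, φ_i>, with φ_0 = 1, φ_1 = x, φ_2 = x^2.
G =
  [2, 0, 2/3]
  [0, 2/3, 0]
  [2/3, 0, 2/5],
b = (-64/15, -12/5, -152/105).
Solving gives a_0 = -73/35, a_1 = -18/5, a_2 = -1/7, so
  g(x) = -x^2/7 - 18*x/5 - 73/35.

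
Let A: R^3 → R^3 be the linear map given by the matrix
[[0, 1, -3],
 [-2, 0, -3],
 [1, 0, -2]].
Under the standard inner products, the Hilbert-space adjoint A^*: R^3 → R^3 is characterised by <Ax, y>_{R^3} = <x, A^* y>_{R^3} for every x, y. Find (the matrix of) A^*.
A^* = A^T =
[[0, -2, 1],
 [1, 0, 0],
 [-3, -3, -2]]

For real matrices with standard dot products, the defining identity <Ax, y> = <x, A^* y> gives (Ax)^T y = x^T (A^*) y, i.e. x^T A^T y = x^T (A^*) y. Since this holds for all x, y, we must have A^* = A^T. Therefore
A^* =
[[0, -2, 1],
 [1, 0, 0],
 [-3, -3, -2]].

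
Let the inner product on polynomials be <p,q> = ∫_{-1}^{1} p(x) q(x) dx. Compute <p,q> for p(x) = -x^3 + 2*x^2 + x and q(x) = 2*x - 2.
<p,q> = -32/15

Expand the product: p(x)·q(x) = -2*x^4 + 6*x^3 - 2*x^2 - 2*x.
∫_{-1}^{1} of each monomial x^k gives [2/(k+1) if k even, 0 if k odd]. Integrating term-by-term (or equivalently evaluating the antiderivative F(x) = -2*x^5/5 + 3*x^4/2 - 2*x^3/3 - x^2 at the endpoints):
  F(1) − F(−1) = -17/30 − (47/30) = -32/15.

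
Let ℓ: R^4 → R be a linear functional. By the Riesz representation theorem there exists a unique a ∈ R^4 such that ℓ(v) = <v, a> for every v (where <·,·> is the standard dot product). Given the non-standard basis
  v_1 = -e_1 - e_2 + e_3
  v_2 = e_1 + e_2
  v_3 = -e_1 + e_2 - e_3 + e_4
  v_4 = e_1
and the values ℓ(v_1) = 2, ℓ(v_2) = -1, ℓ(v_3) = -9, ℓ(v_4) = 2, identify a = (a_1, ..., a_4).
a = (2, -3, 1, -3)

Write a = (a_1, ..., a_4) in the standard basis. For each basis vector v_i, ℓ(v_i) = <v_i, a> is a linear equation in the a_j's. Collect the n equations into a matrix system V a = ℓ, where row i of V is v_i (expressed in the standard basis). Since V is invertible (lower-triangular with 1s on the diagonal, up to permutation), solve by back-substitution:
  V =
[[-1, -1, 1, 0],
 [1, 1, 0, 0],
 [-1, 1, -1, 1],
 [1, 0, 0, 0]]
  V a = (2, -1, -9, 2)
Solving gives a = (2, -3, 1, -3).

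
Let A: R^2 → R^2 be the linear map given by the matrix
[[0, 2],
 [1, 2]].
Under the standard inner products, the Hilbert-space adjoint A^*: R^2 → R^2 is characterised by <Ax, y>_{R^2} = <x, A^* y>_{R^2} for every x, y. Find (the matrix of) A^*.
A^* = A^T =
[[0, 1],
 [2, 2]]

For real matrices with standard dot products, the defining identity <Ax, y> = <x, A^* y> gives (Ax)^T y = x^T (A^*) y, i.e. x^T A^T y = x^T (A^*) y. Since this holds for all x, y, we must have A^* = A^T. Therefore
A^* =
[[0, 1],
 [2, 2]].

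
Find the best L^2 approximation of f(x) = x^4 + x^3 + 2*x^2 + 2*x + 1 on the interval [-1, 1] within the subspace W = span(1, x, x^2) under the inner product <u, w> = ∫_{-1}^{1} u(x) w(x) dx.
g(x) = 20*x^2/7 + 13*x/5 + 32/35

The best approximation g ∈ W is the orthogonal projection of f onto W. Writing g = a_0 + a_1 x + a_2 x^2, the coefficients solve the normal equations G · a = b where
  G_{ij} = <φ_i, φ_j> and b_i = <f, φ_i>, with φ_0 = 1, φ_1 = x, φ_2 = x^2.
G =
  [2, 0, 2/3]
  [0, 2/3, 0]
  [2/3, 0, 2/5],
b = (56/15, 26/15, 184/105).
Solving gives a_0 = 32/35, a_1 = 13/5, a_2 = 20/7, so
  g(x) = 20*x^2/7 + 13*x/5 + 32/35.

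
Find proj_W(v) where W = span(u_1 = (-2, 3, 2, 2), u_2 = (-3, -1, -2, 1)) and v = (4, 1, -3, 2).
proj_W(v) = (247/157, -101/157, -2/157, -149/157)

Set up U = [u_1 | ... | u_2] ∈ R^(4×2). The projector onto W = col(U) is P = U (U^T U)^(-1) U^T.
Compute U^T U =
  [21, 1]
  [1, 15],
and U^T v = (-7, -5).
Solve U^T U · c = U^T v for the coefficients: c = (-50/157, -49/157). The projection is proj_W(v) = U c.
Check: (v - proj_W(v)) · u_1 = 0  (should be 0).
Check: (v - proj_W(v)) · u_2 = 0  (should be 0).
Result: proj_W(v) = (247/157, -101/157, -2/157, -149/157).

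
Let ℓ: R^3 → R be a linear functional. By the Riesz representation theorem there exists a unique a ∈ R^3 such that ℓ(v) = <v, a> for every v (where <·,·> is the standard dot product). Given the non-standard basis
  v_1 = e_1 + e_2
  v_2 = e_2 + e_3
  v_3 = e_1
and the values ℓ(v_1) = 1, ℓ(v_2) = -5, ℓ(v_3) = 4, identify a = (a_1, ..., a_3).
a = (4, -3, -2)

Write a = (a_1, ..., a_3) in the standard basis. For each basis vector v_i, ℓ(v_i) = <v_i, a> is a linear equation in the a_j's. Collect the n equations into a matrix system V a = ℓ, where row i of V is v_i (expressed in the standard basis). Since V is invertible (lower-triangular with 1s on the diagonal, up to permutation), solve by back-substitution:
  V =
[[1, 1, 0],
 [0, 1, 1],
 [1, 0, 0]]
  V a = (1, -5, 4)
Solving gives a = (4, -3, -2).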